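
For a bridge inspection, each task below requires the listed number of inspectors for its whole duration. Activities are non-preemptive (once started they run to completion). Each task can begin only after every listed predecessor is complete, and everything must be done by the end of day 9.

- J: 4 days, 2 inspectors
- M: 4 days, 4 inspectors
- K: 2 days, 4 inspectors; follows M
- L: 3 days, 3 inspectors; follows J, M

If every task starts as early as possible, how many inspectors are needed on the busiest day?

7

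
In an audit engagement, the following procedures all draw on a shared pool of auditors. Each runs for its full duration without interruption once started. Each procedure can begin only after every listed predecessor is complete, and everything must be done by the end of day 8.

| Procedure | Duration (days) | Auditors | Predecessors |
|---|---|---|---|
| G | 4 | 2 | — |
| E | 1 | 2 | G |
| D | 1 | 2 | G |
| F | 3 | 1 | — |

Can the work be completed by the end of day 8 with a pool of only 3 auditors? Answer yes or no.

Schedule G@1, E@5, D@6, F@1: d1:3  d2:3  d3:3  d4:2  d5:2  d6:2  d7:0  d8:0 — peak 3 ≤ 3.

yes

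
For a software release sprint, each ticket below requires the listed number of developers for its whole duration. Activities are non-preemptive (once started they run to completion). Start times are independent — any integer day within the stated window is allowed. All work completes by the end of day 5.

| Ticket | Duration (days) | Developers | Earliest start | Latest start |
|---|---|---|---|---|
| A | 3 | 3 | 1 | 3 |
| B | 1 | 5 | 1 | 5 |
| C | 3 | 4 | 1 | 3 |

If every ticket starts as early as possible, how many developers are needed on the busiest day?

12

Early-start schedule: A@1, B@1, C@1.
Load per day: day 1: 12, day 2: 7, day 3: 7, day 4: 0, day 5: 0.
Peak is 12.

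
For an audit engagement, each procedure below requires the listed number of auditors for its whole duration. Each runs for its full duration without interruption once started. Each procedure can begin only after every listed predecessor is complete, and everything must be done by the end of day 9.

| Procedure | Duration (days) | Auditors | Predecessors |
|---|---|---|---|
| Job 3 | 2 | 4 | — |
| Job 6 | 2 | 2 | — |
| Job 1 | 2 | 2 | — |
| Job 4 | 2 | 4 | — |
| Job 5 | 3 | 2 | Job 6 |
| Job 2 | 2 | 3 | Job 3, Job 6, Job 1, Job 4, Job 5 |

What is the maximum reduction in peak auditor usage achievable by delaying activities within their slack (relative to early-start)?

6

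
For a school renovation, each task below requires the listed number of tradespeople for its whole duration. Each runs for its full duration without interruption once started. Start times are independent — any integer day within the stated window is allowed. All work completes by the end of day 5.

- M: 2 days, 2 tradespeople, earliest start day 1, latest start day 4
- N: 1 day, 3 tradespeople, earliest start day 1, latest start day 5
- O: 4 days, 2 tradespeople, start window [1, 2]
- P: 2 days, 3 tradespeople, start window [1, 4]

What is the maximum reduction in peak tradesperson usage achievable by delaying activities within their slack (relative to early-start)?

5

Early-start peak: d1:10  d2:7  d3:2  d4:2  d5:0 ⇒ 10.
Leveled (M@1, N@1, O@2, P@3): d1:5  d2:4  d3:5  d4:5  d5:2 ⇒ 5.
Reduction 10 − 5 = 5.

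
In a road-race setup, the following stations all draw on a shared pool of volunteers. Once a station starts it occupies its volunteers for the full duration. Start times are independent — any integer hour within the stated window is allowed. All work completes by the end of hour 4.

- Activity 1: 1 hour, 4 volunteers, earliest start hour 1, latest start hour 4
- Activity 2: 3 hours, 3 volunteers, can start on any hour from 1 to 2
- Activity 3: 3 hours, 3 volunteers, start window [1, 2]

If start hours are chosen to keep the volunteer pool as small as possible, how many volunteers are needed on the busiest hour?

6

Early-start (Activity 1@1, Activity 2@1, Activity 3@1) gives peak 10: h1:10  h2:6  h3:6  h4:0.
Shift Activity 2→2, Activity 3→2.
Schedule Activity 1@1, Activity 2@2, Activity 3@2: h1:4  h2:6  h3:6  h4:6 — peak 6.
Total volunteer-hours = 22 over 4 hours ⇒ peak ≥ ⌈22/4⌉ = 6, so 6 is optimal.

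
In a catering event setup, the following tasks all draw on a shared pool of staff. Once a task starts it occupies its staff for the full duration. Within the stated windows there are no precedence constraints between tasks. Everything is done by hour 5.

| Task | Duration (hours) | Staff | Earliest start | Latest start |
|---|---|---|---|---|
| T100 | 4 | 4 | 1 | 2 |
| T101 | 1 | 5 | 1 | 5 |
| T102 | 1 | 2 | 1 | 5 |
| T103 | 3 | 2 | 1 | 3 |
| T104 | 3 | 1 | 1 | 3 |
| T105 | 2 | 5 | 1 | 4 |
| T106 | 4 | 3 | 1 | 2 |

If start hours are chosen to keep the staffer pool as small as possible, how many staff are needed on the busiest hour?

Early-start (T100@1, T101@1, T102@1, T103@1, T104@1, T105@1, T106@1) gives peak 22: h1:22  h2:15  h3:10  h4:7  h5:0.
Shift T102→2, T105→4, T106→2.
Schedule T100@1, T101@1, T102@2, T103@1, T104@1, T105@4, T106@2: h1:12  h2:12  h3:10  h4:12  h5:8 — peak 12.

12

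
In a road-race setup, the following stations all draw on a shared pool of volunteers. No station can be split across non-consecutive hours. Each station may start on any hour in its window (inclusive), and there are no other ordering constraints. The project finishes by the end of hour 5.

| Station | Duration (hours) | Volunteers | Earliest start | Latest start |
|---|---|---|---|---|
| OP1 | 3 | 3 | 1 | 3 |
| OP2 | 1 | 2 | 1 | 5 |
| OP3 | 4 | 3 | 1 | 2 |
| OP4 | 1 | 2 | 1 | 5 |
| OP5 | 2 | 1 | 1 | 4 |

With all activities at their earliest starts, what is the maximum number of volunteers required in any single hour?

11

Early-start schedule: OP1@1, OP2@1, OP3@1, OP4@1, OP5@1.
Load per hour: hour 1: 11, hour 2: 7, hour 3: 6, hour 4: 3, hour 5: 0.
Peak is 11.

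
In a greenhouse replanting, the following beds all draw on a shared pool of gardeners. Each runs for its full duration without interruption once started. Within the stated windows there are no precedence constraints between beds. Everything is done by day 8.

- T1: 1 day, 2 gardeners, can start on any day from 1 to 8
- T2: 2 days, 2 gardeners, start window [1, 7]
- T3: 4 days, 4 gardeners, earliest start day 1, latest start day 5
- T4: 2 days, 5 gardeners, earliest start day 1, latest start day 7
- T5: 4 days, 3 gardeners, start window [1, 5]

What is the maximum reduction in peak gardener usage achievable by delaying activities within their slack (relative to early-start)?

Early-start peak: d1:16  d2:14  d3:7  d4:7  d5:0  d6:0  d7:0  d8:0 ⇒ 16.
Leveled (T1@1, T2@1, T3@2, T4@7, T5@3): d1:4  d2:6  d3:7  d4:7  d5:7  d6:3  d7:5  d8:5 ⇒ 7.
Reduction 16 − 7 = 9.

9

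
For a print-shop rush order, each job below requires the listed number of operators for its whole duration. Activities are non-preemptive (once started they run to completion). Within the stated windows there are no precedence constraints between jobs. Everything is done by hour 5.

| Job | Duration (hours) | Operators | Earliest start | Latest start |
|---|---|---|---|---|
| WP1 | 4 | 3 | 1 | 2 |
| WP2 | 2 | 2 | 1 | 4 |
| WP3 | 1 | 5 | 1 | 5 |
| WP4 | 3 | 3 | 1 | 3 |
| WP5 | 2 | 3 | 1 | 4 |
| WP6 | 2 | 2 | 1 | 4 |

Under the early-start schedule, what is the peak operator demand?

18

Early-start schedule: WP1@1, WP2@1, WP3@1, WP4@1, WP5@1, WP6@1.
Load per hour: hour 1: 18, hour 2: 13, hour 3: 6, hour 4: 3, hour 5: 0.
Peak is 18.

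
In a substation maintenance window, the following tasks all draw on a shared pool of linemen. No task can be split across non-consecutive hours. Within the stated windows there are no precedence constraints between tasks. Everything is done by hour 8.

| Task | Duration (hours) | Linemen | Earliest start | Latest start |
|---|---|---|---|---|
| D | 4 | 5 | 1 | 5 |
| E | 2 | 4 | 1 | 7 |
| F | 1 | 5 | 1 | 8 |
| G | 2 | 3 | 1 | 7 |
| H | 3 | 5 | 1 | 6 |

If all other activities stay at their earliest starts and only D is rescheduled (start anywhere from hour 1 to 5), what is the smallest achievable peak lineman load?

17

D@1: h1:22  h2:17  h3:10  h4:5  h5:0  h6:0  h7:0  h8:0 → peak 22
D@2: h1:17  h2:17  h3:10  h4:5  h5:5  h6:0  h7:0  h8:0 → peak 17
D@3: h1:17  h2:12  h3:10  h4:5  h5:5  h6:5  h7:0  h8:0 → peak 17
D@4: h1:17  h2:12  h3:5  h4:5  h5:5  h6:5  h7:5  h8:0 → peak 17
D@5: h1:17  h2:12  h3:5  h4:0  h5:5  h6:5  h7:5  h8:5 → peak 17
Best is D@2, peak 17.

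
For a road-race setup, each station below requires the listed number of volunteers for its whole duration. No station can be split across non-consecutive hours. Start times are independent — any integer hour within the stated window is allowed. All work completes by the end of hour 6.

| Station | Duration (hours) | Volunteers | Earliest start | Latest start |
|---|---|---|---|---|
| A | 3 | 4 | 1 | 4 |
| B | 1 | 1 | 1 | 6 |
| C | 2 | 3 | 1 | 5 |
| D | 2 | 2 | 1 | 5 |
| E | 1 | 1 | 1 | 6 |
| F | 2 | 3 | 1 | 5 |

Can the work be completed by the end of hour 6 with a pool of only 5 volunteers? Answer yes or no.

no

The minimum achievable peak is 6; 5 < 6, so no feasible schedule stays within the cap.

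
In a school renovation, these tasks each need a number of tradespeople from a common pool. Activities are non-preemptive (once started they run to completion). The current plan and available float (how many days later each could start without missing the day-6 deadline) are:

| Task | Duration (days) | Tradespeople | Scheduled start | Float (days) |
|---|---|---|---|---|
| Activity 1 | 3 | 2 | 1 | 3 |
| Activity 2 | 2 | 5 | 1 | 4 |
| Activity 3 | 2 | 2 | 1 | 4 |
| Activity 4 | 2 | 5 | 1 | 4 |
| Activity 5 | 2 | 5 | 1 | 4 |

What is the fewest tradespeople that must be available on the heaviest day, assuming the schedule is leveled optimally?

7

Early-start (Activity 1@1, Activity 2@1, Activity 3@1, Activity 4@1, Activity 5@1) gives peak 19: d1:19  d2:19  d3:2  d4:0  d5:0  d6:0.
Shift Activity 3→4, Activity 4→3, Activity 5→5.
Schedule Activity 1@1, Activity 2@1, Activity 3@4, Activity 4@3, Activity 5@5: d1:7  d2:7  d3:7  d4:7  d5:7  d6:5 — peak 7.
Total tradesperson-days = 40 over 6 days ⇒ peak ≥ ⌈40/6⌉ = 7, so 7 is optimal.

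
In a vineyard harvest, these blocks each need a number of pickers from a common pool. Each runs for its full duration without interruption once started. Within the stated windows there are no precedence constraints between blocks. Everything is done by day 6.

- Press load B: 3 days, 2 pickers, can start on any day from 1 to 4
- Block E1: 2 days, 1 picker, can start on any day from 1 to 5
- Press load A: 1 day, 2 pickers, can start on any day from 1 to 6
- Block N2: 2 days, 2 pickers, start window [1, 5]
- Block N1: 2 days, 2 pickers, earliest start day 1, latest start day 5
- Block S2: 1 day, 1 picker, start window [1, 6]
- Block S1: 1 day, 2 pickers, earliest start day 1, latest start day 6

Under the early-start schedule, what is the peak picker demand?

12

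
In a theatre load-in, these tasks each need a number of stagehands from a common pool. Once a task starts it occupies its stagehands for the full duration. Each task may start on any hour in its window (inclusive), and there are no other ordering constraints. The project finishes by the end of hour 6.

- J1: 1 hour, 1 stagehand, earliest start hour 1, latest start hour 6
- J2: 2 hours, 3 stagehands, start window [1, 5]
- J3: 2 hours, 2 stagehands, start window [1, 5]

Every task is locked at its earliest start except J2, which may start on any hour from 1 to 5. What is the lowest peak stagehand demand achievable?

3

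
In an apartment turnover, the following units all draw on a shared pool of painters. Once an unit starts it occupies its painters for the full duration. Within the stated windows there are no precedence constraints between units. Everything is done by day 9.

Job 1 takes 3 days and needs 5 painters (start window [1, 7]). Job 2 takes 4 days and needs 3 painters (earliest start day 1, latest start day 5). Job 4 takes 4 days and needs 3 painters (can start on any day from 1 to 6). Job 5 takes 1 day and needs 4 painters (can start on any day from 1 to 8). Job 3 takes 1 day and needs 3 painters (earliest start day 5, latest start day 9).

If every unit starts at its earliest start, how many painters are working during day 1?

15

At early start, day 1 has: Job 1, Job 2, Job 4, Job 5.
Demand: 5 + 3 + 3 + 4 = 15.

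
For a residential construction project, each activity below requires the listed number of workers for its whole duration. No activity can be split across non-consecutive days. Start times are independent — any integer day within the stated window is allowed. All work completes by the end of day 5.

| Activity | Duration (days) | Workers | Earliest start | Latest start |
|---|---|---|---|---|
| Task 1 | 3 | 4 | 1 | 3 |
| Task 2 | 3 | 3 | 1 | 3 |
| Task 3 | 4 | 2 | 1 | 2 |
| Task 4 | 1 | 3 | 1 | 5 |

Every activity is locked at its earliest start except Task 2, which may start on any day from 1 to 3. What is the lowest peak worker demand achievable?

9

Task 2@1: d1:12  d2:9  d3:9  d4:2  d5:0 → peak 12
Task 2@2: d1:9  d2:9  d3:9  d4:5  d5:0 → peak 9
Task 2@3: d1:9  d2:6  d3:9  d4:5  d5:3 → peak 9
Best is Task 2@2, peak 9.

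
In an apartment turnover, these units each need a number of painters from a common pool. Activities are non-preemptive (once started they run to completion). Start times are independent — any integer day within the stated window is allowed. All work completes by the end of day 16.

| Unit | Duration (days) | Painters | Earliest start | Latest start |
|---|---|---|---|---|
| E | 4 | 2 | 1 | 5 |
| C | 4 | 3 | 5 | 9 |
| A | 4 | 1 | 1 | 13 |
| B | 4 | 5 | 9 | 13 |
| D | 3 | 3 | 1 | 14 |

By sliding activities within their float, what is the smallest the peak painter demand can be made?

5

Early-start (E@1, C@5, A@1, B@9, D@1) gives peak 6: d1:6  d2:6  d3:6  d4:3  d5:3  d6:3  d7:3  d8:3  d9:5  d10:5  d11:5  d12:5  d13:0  d14:0  d15:0  d16:0.
Shift D→13.
Schedule E@1, C@5, A@1, B@9, D@13: d1:3  d2:3  d3:3  d4:3  d5:3  d6:3  d7:3  d8:3  d9:5  d10:5  d11:5  d12:5  d13:3  d14:3  d15:3  d16:0 — peak 5.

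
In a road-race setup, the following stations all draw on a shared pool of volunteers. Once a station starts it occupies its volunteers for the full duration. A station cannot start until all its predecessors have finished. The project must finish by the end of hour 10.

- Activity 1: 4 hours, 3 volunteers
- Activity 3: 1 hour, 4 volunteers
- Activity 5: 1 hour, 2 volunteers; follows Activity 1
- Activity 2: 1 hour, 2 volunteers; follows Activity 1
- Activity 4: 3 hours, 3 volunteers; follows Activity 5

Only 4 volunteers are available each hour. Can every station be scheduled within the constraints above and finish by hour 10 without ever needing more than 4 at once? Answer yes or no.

Schedule Activity 1@1, Activity 3@5, Activity 5@6, Activity 2@6, Activity 4@7: h1:3  h2:3  h3:3  h4:3  h5:4  h6:4  h7:3  h8:3  h9:3  h10:0 — peak 4 ≤ 4.

yes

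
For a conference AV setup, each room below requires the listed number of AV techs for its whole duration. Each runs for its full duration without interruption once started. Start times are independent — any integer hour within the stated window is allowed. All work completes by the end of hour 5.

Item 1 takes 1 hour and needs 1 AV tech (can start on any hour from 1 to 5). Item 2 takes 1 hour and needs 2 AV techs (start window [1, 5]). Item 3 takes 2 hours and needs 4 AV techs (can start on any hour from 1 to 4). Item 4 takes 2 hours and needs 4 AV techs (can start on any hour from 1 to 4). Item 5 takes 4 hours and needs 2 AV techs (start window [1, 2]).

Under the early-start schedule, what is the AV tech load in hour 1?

13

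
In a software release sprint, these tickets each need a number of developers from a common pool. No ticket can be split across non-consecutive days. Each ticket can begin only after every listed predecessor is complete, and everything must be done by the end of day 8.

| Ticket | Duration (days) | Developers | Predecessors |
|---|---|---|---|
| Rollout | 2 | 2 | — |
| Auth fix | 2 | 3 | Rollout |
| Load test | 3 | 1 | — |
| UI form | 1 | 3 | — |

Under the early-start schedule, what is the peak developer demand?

6

Early-start schedule: Rollout@1, Auth fix@3, Load test@1, UI form@1.
Load per day: day 1: 6, day 2: 3, day 3: 4, day 4: 3, day 5: 0, day 6: 0, day 7: 0, day 8: 0.
Peak is 6.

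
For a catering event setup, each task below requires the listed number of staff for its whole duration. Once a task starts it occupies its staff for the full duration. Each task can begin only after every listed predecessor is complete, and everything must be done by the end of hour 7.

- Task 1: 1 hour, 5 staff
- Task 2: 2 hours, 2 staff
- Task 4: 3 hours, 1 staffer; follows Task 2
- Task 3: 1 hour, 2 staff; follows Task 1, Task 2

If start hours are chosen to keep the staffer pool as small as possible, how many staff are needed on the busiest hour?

5

Early-start (Task 1@1, Task 2@1, Task 4@3, Task 3@3) gives peak 7: h1:7  h2:2  h3:3  h4:1  h5:1  h6:0  h7:0.
Shift Task 2→2, Task 4→4, Task 3→4.
Schedule Task 1@1, Task 2@2, Task 4@4, Task 3@4: h1:5  h2:2  h3:2  h4:3  h5:1  h6:1  h7:0 — peak 5.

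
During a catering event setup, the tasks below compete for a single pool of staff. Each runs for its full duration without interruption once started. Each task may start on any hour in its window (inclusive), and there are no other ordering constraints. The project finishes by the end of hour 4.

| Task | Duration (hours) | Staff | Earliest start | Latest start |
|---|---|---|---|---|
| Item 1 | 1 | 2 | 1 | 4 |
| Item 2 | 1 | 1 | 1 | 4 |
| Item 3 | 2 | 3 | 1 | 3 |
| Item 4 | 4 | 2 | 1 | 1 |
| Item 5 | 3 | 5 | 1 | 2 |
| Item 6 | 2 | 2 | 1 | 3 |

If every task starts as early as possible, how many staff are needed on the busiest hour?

15

Early-start schedule: Item 1@1, Item 2@1, Item 3@1, Item 4@1, Item 5@1, Item 6@1.
Load per hour: hour 1: 15, hour 2: 12, hour 3: 7, hour 4: 2.
Peak is 15.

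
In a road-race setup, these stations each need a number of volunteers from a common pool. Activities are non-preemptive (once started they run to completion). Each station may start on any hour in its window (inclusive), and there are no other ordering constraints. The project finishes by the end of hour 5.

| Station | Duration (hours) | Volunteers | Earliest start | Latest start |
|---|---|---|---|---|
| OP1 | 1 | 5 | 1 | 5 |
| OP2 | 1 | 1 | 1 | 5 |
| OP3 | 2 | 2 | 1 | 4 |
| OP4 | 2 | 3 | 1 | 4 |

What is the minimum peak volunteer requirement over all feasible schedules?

5

Early-start (OP1@1, OP2@1, OP3@1, OP4@1) gives peak 11: h1:11  h2:5  h3:0  h4:0  h5:0.
Shift OP2→2, OP3→2, OP4→3.
Schedule OP1@1, OP2@2, OP3@2, OP4@3: h1:5  h2:3  h3:5  h4:3  h5:0 — peak 5.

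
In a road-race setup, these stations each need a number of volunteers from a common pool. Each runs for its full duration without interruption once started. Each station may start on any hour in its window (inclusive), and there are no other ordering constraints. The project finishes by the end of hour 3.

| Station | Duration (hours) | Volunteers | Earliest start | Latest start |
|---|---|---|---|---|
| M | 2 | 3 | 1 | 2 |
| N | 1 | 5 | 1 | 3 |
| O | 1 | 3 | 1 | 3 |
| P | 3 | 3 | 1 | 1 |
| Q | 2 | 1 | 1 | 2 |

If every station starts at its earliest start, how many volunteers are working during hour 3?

At early start, hour 3 has: P.
Demand: 3 = 3.

3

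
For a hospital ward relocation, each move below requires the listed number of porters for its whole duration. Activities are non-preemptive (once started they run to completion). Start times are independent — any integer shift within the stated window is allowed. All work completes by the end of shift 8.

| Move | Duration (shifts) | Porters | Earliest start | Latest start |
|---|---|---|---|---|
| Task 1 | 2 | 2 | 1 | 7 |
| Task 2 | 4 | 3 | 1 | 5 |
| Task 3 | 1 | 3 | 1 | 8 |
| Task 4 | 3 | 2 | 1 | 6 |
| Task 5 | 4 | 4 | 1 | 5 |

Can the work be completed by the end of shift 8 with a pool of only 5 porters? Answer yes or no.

Total porter-shifts = 41; over 8 shifts the average is 41/8 > 5, so some shift must exceed 5.

no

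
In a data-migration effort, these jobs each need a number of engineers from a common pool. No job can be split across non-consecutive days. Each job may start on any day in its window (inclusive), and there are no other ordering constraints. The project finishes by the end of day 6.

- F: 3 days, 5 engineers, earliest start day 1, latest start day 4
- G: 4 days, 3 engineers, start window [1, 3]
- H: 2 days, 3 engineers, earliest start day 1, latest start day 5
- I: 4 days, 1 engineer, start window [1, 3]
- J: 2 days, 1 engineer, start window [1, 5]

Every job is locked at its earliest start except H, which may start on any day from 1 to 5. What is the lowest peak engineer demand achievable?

H@1: d1:13  d2:13  d3:9  d4:4  d5:0  d6:0 → peak 13
H@2: d1:10  d2:13  d3:12  d4:4  d5:0  d6:0 → peak 13
H@3: d1:10  d2:10  d3:12  d4:7  d5:0  d6:0 → peak 12
H@4: d1:10  d2:10  d3:9  d4:7  d5:3  d6:0 → peak 10
H@5: d1:10  d2:10  d3:9  d4:4  d5:3  d6:3 → peak 10
Best is H@4, peak 10.

10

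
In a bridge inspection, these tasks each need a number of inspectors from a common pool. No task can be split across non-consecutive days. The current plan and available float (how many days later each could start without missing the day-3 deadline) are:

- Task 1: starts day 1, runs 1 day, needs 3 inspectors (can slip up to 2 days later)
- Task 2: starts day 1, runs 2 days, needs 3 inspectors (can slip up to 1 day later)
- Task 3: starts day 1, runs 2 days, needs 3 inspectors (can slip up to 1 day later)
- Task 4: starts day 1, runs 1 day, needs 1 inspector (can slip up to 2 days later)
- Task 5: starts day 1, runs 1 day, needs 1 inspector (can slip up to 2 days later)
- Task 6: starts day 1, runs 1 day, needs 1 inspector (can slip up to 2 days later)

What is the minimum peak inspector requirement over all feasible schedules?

6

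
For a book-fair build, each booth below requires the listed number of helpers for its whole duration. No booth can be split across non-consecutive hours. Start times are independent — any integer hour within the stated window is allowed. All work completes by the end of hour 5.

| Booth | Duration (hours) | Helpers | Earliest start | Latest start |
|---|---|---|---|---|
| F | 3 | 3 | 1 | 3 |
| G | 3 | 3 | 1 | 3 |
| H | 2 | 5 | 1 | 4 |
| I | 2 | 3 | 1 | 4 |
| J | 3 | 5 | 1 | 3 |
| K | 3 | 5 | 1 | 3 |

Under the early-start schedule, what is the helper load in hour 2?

At early start, hour 2 has: F, G, H, I, J, K.
Demand: 3 + 3 + 5 + 3 + 5 + 5 = 24.

24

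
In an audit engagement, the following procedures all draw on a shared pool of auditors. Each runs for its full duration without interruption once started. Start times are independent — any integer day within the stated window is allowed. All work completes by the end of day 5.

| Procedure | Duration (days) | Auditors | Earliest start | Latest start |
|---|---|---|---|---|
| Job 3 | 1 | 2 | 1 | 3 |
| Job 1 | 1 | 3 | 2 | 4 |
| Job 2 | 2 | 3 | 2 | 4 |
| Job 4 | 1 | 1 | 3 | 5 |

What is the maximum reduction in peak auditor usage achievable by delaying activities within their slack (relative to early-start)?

Early-start peak: d1:2  d2:6  d3:4  d4:0  d5:0 ⇒ 6.
Leveled (Job 3@1, Job 1@2, Job 2@3, Job 4@5): d1:2  d2:3  d3:3  d4:3  d5:1 ⇒ 3.
Reduction 6 − 3 = 3.

3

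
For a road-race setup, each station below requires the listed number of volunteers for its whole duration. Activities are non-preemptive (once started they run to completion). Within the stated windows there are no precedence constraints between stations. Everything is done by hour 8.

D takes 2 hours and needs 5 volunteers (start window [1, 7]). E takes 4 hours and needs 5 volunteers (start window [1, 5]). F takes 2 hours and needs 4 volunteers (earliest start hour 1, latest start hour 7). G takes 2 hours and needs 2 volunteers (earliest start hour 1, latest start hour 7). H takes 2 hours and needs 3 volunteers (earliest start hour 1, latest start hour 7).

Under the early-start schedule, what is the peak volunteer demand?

19

Early-start schedule: D@1, E@1, F@1, G@1, H@1.
Load per hour: hour 1: 19, hour 2: 19, hour 3: 5, hour 4: 5, hour 5: 0, hour 6: 0, hour 7: 0, hour 8: 0.
Peak is 19.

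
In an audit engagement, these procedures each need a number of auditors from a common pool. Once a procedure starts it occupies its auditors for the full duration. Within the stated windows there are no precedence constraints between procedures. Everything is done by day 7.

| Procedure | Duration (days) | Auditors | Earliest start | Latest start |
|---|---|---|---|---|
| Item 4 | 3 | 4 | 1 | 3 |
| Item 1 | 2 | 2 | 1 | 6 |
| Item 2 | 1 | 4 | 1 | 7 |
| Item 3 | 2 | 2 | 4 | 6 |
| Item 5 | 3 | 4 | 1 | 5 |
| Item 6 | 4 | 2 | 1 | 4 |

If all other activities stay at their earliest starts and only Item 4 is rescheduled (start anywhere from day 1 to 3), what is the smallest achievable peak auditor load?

Item 4@1: d1:16  d2:12  d3:10  d4:4  d5:2  d6:0  d7:0 → peak 16
Item 4@2: d1:12  d2:12  d3:10  d4:8  d5:2  d6:0  d7:0 → peak 12
Item 4@3: d1:12  d2:8  d3:10  d4:8  d5:6  d6:0  d7:0 → peak 12
Best is Item 4@2, peak 12.

12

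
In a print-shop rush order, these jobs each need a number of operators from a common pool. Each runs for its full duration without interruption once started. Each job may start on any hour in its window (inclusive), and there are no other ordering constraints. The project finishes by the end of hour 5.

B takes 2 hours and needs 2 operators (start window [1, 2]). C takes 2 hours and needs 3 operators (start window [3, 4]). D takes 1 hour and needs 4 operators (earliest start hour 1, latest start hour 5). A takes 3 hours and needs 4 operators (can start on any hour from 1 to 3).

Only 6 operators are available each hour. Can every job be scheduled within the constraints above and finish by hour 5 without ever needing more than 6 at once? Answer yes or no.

The minimum achievable peak is 7; 6 < 7, so no feasible schedule stays within the cap.

no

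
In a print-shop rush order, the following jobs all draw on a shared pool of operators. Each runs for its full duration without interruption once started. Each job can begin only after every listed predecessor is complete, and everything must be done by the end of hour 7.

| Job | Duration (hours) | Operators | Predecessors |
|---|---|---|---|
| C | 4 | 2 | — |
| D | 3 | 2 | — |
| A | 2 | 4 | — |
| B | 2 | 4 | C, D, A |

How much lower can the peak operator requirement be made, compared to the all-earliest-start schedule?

2

Early-start peak: h1:8  h2:8  h3:4  h4:2  h5:4  h6:4  h7:0 ⇒ 8.
Leveled (C@1, D@1, A@4, B@6): h1:4  h2:4  h3:4  h4:6  h5:4  h6:4  h7:4 ⇒ 6.
Reduction 8 − 6 = 2.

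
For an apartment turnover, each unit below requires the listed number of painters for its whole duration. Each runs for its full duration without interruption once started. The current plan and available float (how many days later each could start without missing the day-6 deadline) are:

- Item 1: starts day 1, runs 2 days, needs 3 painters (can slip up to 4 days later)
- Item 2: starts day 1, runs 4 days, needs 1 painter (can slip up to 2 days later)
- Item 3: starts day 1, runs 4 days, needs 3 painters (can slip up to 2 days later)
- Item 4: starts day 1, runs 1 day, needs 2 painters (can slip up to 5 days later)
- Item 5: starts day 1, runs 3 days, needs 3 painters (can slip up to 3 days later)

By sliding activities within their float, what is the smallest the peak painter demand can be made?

7

Early-start (Item 1@1, Item 2@1, Item 3@1, Item 4@1, Item 5@1) gives peak 12: d1:12  d2:10  d3:7  d4:4  d5:0  d6:0.
Shift Item 4→3, Item 5→4.
Schedule Item 1@1, Item 2@1, Item 3@1, Item 4@3, Item 5@4: d1:7  d2:7  d3:6  d4:7  d5:3  d6:3 — peak 7.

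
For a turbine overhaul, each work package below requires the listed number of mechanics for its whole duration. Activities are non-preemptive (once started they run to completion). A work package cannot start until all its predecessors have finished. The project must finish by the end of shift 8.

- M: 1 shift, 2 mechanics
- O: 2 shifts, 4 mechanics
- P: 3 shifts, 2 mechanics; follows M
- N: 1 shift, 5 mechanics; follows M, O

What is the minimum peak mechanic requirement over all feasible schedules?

Early-start (M@1, O@1, P@2, N@3) gives peak 7: s1:6  s2:6  s3:7  s4:2  s5:0  s6:0  s7:0  s8:0.
Shift O→2, P→4, N→7.
Schedule M@1, O@2, P@4, N@7: s1:2  s2:4  s3:4  s4:2  s5:2  s6:2  s7:5  s8:0 — peak 5.

5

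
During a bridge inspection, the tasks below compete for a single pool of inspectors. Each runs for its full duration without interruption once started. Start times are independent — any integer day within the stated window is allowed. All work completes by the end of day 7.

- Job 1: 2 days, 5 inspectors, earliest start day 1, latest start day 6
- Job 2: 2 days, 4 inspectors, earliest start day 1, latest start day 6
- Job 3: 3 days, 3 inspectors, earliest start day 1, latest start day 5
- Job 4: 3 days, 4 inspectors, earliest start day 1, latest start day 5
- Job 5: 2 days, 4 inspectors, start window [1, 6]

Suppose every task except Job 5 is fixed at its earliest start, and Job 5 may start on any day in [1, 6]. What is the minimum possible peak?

Job 5@1: d1:20  d2:20  d3:7  d4:0  d5:0  d6:0  d7:0 → peak 20
Job 5@2: d1:16  d2:20  d3:11  d4:0  d5:0  d6:0  d7:0 → peak 20
Job 5@3: d1:16  d2:16  d3:11  d4:4  d5:0  d6:0  d7:0 → peak 16
Job 5@4: d1:16  d2:16  d3:7  d4:4  d5:4  d6:0  d7:0 → peak 16
Job 5@5: d1:16  d2:16  d3:7  d4:0  d5:4  d6:4  d7:0 → peak 16
Job 5@6: d1:16  d2:16  d3:7  d4:0  d5:0  d6:4  d7:4 → peak 16
Best is Job 5@3, peak 16.

16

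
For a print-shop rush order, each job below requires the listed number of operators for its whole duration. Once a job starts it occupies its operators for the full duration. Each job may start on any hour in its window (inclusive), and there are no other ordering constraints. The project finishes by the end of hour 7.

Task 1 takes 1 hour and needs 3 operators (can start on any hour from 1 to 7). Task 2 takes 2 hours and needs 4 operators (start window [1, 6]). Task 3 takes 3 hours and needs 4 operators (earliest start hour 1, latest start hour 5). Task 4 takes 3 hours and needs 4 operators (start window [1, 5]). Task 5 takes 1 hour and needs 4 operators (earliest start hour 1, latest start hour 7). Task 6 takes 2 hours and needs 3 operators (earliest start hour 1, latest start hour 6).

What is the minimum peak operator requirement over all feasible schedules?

Early-start (Task 1@1, Task 2@1, Task 3@1, Task 4@1, Task 5@1, Task 6@1) gives peak 22: h1:22  h2:15  h3:8  h4:0  h5:0  h6:0  h7:0.
Shift Task 3→2, Task 4→3, Task 5→5, Task 6→6.
Schedule Task 1@1, Task 2@1, Task 3@2, Task 4@3, Task 5@5, Task 6@6: h1:7  h2:8  h3:8  h4:8  h5:8  h6:3  h7:3 — peak 8.

8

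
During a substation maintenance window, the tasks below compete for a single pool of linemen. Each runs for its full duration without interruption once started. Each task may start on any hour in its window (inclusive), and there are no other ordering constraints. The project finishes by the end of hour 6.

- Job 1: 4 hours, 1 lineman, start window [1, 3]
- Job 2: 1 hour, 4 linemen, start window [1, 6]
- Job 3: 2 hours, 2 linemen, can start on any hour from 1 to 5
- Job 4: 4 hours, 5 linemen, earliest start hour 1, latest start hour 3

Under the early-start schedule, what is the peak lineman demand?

Early-start schedule: Job 1@1, Job 2@1, Job 3@1, Job 4@1.
Load per hour: hour 1: 12, hour 2: 8, hour 3: 6, hour 4: 6, hour 5: 0, hour 6: 0.
Peak is 12.

12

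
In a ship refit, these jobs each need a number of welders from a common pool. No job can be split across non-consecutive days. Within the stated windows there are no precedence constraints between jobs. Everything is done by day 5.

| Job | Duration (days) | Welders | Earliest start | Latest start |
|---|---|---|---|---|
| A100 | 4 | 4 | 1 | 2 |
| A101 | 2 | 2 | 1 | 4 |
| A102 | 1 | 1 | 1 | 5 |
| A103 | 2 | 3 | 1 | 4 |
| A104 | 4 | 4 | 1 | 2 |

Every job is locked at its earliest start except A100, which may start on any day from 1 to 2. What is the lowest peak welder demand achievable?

A100@1: d1:14  d2:13  d3:8  d4:8  d5:0 → peak 14
A100@2: d1:10  d2:13  d3:8  d4:8  d5:4 → peak 13
Best is A100@2, peak 13.

13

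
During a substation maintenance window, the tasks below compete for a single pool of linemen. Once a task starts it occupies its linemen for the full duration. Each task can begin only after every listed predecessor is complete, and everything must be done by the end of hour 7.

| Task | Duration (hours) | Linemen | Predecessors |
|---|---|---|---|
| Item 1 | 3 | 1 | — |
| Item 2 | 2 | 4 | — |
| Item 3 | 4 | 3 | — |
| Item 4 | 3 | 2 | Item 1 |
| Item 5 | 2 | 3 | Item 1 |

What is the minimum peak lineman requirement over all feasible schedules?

Early-start (Item 1@1, Item 2@1, Item 3@1, Item 4@4, Item 5@4) gives peak 8: h1:8  h2:8  h3:4  h4:8  h5:5  h6:2  h7:0.
Shift Item 2→6, Item 4→5.
Schedule Item 1@1, Item 2@6, Item 3@1, Item 4@5, Item 5@4: h1:4  h2:4  h3:4  h4:6  h5:5  h6:6  h7:6 — peak 6.

6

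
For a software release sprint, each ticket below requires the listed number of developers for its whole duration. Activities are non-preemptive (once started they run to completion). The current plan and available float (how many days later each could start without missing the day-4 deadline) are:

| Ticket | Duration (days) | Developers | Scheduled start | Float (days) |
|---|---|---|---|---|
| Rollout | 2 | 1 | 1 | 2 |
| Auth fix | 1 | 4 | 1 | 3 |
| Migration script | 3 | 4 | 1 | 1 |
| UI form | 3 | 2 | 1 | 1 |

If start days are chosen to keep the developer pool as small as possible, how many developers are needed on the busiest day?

7

Early-start (Rollout@1, Auth fix@1, Migration script@1, UI form@1) gives peak 11: d1:11  d2:7  d3:6  d4:0.
Shift Migration script→2.
Schedule Rollout@1, Auth fix@1, Migration script@2, UI form@1: d1:7  d2:7  d3:6  d4:4 — peak 7.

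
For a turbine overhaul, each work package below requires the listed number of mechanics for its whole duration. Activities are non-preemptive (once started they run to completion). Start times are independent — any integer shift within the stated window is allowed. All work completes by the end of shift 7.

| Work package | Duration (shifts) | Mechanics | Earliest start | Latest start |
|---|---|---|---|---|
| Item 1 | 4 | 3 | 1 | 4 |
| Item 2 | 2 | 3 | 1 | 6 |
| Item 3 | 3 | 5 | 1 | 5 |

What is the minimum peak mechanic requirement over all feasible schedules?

6

Early-start (Item 1@1, Item 2@1, Item 3@1) gives peak 11: s1:11  s2:11  s3:8  s4:3  s5:0  s6:0  s7:0.
Shift Item 3→5.
Schedule Item 1@1, Item 2@1, Item 3@5: s1:6  s2:6  s3:3  s4:3  s5:5  s6:5  s7:5 — peak 6.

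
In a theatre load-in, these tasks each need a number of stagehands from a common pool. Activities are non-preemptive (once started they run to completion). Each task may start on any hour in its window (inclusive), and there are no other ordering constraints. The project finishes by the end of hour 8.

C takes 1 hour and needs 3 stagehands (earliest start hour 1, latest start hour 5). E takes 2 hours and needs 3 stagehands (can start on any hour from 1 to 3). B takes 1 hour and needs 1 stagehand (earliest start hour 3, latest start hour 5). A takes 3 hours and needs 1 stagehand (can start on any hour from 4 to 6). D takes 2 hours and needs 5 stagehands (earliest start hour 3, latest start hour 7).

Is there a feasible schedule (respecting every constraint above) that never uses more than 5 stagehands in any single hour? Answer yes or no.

yes

Schedule C@1, E@2, B@3, A@4, D@7: h1:3  h2:3  h3:4  h4:1  h5:1  h6:1  h7:5  h8:5 — peak 5 ≤ 5.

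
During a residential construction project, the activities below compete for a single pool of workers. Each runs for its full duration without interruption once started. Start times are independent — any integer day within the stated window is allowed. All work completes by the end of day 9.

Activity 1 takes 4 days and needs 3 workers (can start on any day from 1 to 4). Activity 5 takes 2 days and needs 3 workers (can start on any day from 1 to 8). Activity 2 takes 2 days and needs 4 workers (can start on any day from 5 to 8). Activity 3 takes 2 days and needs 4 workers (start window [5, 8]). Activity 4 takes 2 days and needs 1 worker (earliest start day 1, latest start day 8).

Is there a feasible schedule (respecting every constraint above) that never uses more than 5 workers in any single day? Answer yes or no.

no

The minimum achievable peak is 6; 5 < 6, so no feasible schedule stays within the cap.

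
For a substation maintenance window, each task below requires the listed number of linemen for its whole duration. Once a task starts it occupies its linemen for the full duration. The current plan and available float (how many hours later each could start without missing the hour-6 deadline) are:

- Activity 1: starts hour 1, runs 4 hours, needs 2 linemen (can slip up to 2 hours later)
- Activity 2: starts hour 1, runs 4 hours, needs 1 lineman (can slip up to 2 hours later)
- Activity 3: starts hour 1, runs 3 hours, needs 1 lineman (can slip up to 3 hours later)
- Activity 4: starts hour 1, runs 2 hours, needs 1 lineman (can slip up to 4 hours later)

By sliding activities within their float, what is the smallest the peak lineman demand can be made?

4

Early-start (Activity 1@1, Activity 2@1, Activity 3@1, Activity 4@1) gives peak 5: h1:5  h2:5  h3:4  h4:3  h5:0  h6:0.
Shift Activity 4→4.
Schedule Activity 1@1, Activity 2@1, Activity 3@1, Activity 4@4: h1:4  h2:4  h3:4  h4:4  h5:1  h6:0 — peak 4.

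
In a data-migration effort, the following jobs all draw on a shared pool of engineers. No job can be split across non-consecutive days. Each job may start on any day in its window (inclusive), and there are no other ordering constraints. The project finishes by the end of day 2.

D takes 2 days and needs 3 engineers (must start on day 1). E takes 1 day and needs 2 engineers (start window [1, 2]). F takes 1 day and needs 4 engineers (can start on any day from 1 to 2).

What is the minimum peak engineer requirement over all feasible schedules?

7

Early-start (D@1, E@1, F@1) gives peak 9: d1:9  d2:3.
Shift F→2.
Schedule D@1, E@1, F@2: d1:5  d2:7 — peak 7.
No arrangement of the 4 feasible schedules does better.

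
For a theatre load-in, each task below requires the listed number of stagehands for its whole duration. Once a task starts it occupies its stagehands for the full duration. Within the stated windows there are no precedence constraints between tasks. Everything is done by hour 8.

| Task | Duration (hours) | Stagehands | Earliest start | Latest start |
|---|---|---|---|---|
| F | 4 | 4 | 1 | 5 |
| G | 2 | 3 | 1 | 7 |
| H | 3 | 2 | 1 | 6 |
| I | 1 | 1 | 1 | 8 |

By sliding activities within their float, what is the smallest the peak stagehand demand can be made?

Early-start (F@1, G@1, H@1, I@1) gives peak 10: h1:10  h2:9  h3:6  h4:4  h5:0  h6:0  h7:0  h8:0.
Shift G→5, H→5.
Schedule F@1, G@5, H@5, I@1: h1:5  h2:4  h3:4  h4:4  h5:5  h6:5  h7:2  h8:0 — peak 5.

5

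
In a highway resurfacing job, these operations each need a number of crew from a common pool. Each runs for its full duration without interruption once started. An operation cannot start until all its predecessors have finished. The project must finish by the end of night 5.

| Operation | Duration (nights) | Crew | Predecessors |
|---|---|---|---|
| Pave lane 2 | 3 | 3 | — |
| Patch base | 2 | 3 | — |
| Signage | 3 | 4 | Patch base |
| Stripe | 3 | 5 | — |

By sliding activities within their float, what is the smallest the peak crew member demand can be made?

Schedule Pave lane 2@1, Patch base@1, Signage@3, Stripe@1: n1:11  n2:11  n3:12  n4:4  n5:4 — peak 12.
No arrangement of the 9 feasible schedules does better.

12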